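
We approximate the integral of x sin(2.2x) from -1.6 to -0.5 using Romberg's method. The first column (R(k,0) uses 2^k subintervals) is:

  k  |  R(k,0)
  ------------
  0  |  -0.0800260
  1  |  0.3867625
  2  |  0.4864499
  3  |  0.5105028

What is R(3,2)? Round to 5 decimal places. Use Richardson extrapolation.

0.51844

Richardson extrapolation on the trapezoidal column (denominator 4−1=3):
R(2,1) = 0.4864499 + (0.4864499 − 0.3867625)/3 = 0.5196790
R(3,1) = 0.5105028 + (0.5105028 − 0.4864499)/3 = 0.5185204
R(3,2) = 0.5185204 + (0.5185204 − 0.5196790)/15 = 0.5184432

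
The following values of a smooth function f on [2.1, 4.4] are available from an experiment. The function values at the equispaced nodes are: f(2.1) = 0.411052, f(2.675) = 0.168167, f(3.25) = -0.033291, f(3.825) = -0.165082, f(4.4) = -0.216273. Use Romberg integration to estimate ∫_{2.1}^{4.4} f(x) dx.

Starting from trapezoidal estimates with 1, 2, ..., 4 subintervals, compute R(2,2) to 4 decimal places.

0.0272

R(0,0) (trapezoid, 1 panel, h=2.3000): 0.223996
R(1,0) (trapezoid, 2 panels, h=1.1500): 0.073713
R(2,0) (trapezoid, 4 panels, h=0.5750): 0.038631
R(1,1) = 0.073713 + (0.073713 − 0.223996)/3 = 0.023619
R(2,1) = 0.038631 + (0.038631 − 0.073713)/3 = 0.026937
R(2,2) = 0.026937 + (0.026937 − 0.023619)/15 = 0.027158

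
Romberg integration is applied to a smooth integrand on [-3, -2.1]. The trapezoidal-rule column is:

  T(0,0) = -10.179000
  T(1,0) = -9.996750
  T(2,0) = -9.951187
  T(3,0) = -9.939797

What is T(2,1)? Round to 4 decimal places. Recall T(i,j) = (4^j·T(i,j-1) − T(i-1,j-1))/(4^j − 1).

Richardson extrapolation on the trapezoidal column (denominator 4−1=3):
T(2,1) = -9.951187 + (-9.951187 − (-9.996750))/3 = -9.935999

-9.9360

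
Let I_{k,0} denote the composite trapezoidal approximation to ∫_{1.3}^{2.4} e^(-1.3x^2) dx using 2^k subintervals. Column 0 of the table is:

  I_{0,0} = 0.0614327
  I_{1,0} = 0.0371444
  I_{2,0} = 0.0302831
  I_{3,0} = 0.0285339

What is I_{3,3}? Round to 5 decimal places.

Richardson extrapolation on the trapezoidal column (denominator 4−1=3):
I_{1,1} = (4·0.0371444 − 0.0614327) / 3 = 0.0290483
I_{2,1} = (4·0.0302831 − 0.0371444) / 3 = 0.0279960
I_{3,1} = 0.0285339 + (0.0285339 − 0.0302831)/3 = 0.0279508
I_{2,2} = 0.0279960 + (0.0279960 − 0.0290483)/15 = 0.0279258
I_{3,2} = 0.0279508 + (0.0279508 − 0.0279960)/15 = 0.0279478
I_{3,3} = 0.0279478 + (0.0279478 − 0.0279258)/63 = 0.0279481

0.02795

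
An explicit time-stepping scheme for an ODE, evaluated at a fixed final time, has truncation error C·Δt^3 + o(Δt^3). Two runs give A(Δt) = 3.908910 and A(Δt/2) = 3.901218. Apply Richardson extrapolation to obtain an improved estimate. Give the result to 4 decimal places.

The leading error scales as Δt^3; refining by a factor of 2 reduces it by 2^3 = 8.
Extrapolated value = (8·A(Δt/2) − A(Δt)) / (8 − 1)
= (8·3.901218 − 3.908910) / 7
= 27.300834 / 7 = 3.900119

3.9001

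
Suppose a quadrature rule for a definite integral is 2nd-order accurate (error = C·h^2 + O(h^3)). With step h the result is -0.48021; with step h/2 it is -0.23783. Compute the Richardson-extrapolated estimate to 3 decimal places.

Extrapolated value = (4·A(h/2) − A(h)) / (4 − 1)
= (4·(-0.23783) − (-0.48021)) / 3
= -0.47111 / 3 = -0.15704

-0.157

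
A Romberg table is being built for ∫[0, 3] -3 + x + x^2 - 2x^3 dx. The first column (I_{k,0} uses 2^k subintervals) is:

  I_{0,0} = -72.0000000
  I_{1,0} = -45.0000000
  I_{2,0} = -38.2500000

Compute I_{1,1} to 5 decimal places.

-36.00000

Richardson extrapolation on the trapezoidal column (denominator 4−1=3):
I_{1,1} = (4·(-45.0000000) − (-72.0000000)) / 3 = -36.0000000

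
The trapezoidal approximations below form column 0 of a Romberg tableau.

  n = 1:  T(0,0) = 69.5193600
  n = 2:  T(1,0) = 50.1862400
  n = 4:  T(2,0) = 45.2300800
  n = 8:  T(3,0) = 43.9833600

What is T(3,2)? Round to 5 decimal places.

Richardson extrapolation on the trapezoidal column (denominator 4−1=3):
T(2,1) = (4·45.2300800 − 50.1862400) / 3 = 43.5780267
T(3,1) = 43.9833600 + (43.9833600 − 45.2300800)/3 = 43.5677867
T(3,2) = (16·43.5677867 − 43.5780267) / 15 = 43.5671040

43.56710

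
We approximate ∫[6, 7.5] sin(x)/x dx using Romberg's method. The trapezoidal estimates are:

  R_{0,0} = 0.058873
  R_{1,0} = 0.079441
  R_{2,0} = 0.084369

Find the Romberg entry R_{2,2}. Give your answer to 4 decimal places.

Richardson extrapolation on the trapezoidal column (denominator 4−1=3):
R_{1,1} = 0.079441 + (0.079441 − 0.058873)/3 = 0.086297
R_{2,1} = (4·0.084369 − 0.079441) / 3 = 0.086012
R_{2,2} = (16·0.086012 − 0.086297) / 15 = 0.085993

0.0860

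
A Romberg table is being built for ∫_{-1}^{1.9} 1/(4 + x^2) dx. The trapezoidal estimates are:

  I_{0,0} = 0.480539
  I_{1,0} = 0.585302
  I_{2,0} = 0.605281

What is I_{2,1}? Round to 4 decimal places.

0.6119

I_{2,1} = (4·0.605281 − 0.585302) / 3 = 0.611941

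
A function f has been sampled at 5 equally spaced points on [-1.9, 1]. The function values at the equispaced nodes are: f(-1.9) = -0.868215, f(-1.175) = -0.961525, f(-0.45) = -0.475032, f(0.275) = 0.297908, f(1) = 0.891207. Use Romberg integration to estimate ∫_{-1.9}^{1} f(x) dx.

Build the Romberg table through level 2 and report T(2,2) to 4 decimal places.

T(0,0) (trapezoid, 1 panel, h=2.9000): 0.033338
T(1,0) (trapezoid, 2 panels, h=1.4500): -0.672127
T(2,0) (trapezoid, 4 panels, h=0.7250): -0.817186
T(1,1) = -0.672127 + (-0.672127 − 0.033338)/3 = -0.907282
T(2,1) = -0.817186 + (-0.817186 − (-0.672127))/3 = -0.865539
T(2,2) = -0.865539 + (-0.865539 − (-0.907282))/15 = -0.862756

-0.8628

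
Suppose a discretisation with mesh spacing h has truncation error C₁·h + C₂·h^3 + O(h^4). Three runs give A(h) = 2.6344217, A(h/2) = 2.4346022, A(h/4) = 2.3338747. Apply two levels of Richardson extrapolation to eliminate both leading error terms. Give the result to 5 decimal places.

First eliminate the h term (factor 2^1 = 2):
  B₁ = (2·2.4346022 − 2.6344217)/1 = 2.2347827
  B₂ = (2·2.3338747 − 2.4346022)/1 = 2.2331472
Then eliminate the h^3 term (factor 2^3 = 8):
  (8·2.2331472 − 2.2347827)/7 = 2.2329136

2.23291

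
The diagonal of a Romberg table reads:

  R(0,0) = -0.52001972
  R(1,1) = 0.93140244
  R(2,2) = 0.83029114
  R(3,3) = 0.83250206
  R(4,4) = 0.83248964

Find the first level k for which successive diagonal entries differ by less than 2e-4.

|R(1,1) − R(0,0)| = 1.45142216 ≥ 2e-4
|R(2,2) − R(1,1)| = 0.10111130 ≥ 2e-4
|R(3,3) − R(2,2)| = 0.00221092 ≥ 2e-4
|R(4,4) − R(3,3)| = 0.00001242 < 2e-4

k = 4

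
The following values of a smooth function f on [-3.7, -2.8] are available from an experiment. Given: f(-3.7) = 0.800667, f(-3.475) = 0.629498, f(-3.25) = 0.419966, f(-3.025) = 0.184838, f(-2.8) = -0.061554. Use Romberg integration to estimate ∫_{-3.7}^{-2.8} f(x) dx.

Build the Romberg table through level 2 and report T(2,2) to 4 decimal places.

T(0,0) (trapezoid, 1 panel, h=0.9000): 0.332601
T(1,0) (trapezoid, 2 panels, h=0.4500): 0.355285
T(2,0) (trapezoid, 4 panels, h=0.2250): 0.360868
T(1,1) = 0.355285 + (0.355285 − 0.332601)/3 = 0.362846
T(2,1) = 0.360868 + (0.360868 − 0.355285)/3 = 0.362729
T(2,2) = 0.362729 + (0.362729 − 0.362846)/15 = 0.362721

0.3627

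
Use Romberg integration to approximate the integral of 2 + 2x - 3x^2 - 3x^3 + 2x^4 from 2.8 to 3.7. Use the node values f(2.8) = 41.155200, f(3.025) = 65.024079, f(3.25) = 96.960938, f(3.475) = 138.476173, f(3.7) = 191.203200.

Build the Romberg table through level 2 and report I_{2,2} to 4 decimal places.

I_{0,0} (trapezoid, 1 panel, h=0.9000): 104.561280
I_{1,0} (trapezoid, 2 panels, h=0.4500): 95.913062
I_{2,0} (trapezoid, 4 panels, h=0.2250): 93.744088
I_{1,1} = 95.913062 + (95.913062 − 104.561280)/3 = 93.030323
I_{2,1} = 93.744088 + (93.744088 − 95.913062)/3 = 93.021097
I_{2,2} = 93.021097 + (93.021097 − 93.030323)/15 = 93.020482

93.0205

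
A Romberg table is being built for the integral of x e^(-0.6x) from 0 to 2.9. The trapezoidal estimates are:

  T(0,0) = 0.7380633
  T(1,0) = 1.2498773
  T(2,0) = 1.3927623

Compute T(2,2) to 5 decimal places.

Richardson extrapolation on the trapezoidal column (denominator 4−1=3):
T(1,1) = (4·1.2498773 − 0.7380633) / 3 = 1.4204820
T(2,1) = 1.3927623 + (1.3927623 − 1.2498773)/3 = 1.4403906
T(2,2) = 1.4403906 + (1.4403906 − 1.4204820)/15 = 1.4417178

1.44172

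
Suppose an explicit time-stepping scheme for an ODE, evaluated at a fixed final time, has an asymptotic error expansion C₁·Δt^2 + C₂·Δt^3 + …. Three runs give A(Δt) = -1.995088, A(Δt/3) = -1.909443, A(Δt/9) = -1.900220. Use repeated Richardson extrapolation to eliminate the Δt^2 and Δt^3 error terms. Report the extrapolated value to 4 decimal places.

-1.8991

First eliminate the Δt^2 term (factor 3^2 = 9):
  B₁ = (9·(-1.909443) − (-1.995088))/8 = -1.898737
  B₂ = (9·(-1.900220) − (-1.909443))/8 = -1.899067
Then eliminate the Δt^3 term (factor 3^3 = 27):
  (27·(-1.899067) − (-1.898737))/26 = -1.899080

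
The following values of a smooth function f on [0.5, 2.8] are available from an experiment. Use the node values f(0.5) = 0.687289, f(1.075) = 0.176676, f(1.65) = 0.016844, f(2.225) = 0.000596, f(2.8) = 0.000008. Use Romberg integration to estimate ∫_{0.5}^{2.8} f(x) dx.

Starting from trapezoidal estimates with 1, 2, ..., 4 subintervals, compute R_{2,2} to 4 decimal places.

R_{0,0} (trapezoid, 1 panel, h=2.3000): 0.790392
R_{1,0} (trapezoid, 2 panels, h=1.1500): 0.414566
R_{2,0} (trapezoid, 4 panels, h=0.5750): 0.309215
R_{1,1} = 0.414566 + (0.414566 − 0.790392)/3 = 0.289291
R_{2,1} = 0.309215 + (0.309215 − 0.414566)/3 = 0.274098
R_{2,2} = 0.274098 + (0.274098 − 0.289291)/15 = 0.273085

0.2731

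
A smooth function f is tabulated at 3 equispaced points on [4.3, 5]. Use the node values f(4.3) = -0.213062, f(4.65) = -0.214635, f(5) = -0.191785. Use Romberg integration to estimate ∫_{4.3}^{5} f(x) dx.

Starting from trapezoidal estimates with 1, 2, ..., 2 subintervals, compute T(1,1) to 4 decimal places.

T(0,0) (trapezoid, 1 panel, h=0.7000): -0.141696
T(1,0) (trapezoid, 2 panels, h=0.3500): -0.145970
T(1,1) = -0.145970 + (-0.145970 − (-0.141696))/3 = -0.147395

-0.1474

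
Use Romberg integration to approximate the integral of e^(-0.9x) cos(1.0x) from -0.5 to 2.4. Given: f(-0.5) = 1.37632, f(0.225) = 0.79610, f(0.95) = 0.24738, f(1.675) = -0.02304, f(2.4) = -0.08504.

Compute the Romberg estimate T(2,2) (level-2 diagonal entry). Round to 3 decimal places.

T(0,0) (trapezoid, 1 panel, h=2.9000): 1.87236
T(1,0) (trapezoid, 2 panels, h=1.4500): 1.29488
T(2,0) (trapezoid, 4 panels, h=0.7250): 1.20791
T(1,1) = 1.29488 + (1.29488 − 1.87236)/3 = 1.10239
T(2,1) = 1.20791 + (1.20791 − 1.29488)/3 = 1.17892
T(2,2) = 1.17892 + (1.17892 − 1.10239)/15 = 1.18402

1.184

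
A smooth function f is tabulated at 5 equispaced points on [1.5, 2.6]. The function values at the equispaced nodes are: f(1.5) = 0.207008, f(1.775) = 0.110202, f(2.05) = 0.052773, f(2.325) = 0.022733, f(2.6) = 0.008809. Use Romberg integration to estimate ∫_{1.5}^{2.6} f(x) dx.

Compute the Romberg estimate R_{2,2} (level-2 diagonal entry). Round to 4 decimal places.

0.0782

R_{0,0} (trapezoid, 1 panel, h=1.1000): 0.118699
R_{1,0} (trapezoid, 2 panels, h=0.5500): 0.088375
R_{2,0} (trapezoid, 4 panels, h=0.2750): 0.080745
R_{1,1} = 0.088375 + (0.088375 − 0.118699)/3 = 0.078267
R_{2,1} = 0.080745 + (0.080745 − 0.088375)/3 = 0.078202
R_{2,2} = 0.078202 + (0.078202 − 0.078267)/15 = 0.078198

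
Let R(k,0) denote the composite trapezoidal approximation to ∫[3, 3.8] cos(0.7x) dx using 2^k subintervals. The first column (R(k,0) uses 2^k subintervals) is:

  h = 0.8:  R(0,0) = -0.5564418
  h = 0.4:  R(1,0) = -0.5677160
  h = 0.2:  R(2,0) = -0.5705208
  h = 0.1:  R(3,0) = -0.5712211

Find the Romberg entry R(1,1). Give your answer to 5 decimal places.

Richardson extrapolation on the trapezoidal column (denominator 4−1=3):
R(1,1) = (4·(-0.5677160) − (-0.5564418)) / 3 = -0.5714741

-0.57147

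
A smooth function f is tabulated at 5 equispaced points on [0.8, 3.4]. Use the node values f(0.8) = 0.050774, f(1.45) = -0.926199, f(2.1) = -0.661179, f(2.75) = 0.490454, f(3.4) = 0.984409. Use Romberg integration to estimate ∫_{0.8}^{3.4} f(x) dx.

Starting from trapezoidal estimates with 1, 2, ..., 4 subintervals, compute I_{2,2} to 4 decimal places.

I_{0,0} (trapezoid, 1 panel, h=2.6000): 1.345738
I_{1,0} (trapezoid, 2 panels, h=1.3000): -0.186664
I_{2,0} (trapezoid, 4 panels, h=0.6500): -0.376566
I_{1,1} = -0.186664 + (-0.186664 − 1.345738)/3 = -0.697465
I_{2,1} = -0.376566 + (-0.376566 − (-0.186664))/3 = -0.439867
I_{2,2} = -0.439867 + (-0.439867 − (-0.697465))/15 = -0.422694

-0.4227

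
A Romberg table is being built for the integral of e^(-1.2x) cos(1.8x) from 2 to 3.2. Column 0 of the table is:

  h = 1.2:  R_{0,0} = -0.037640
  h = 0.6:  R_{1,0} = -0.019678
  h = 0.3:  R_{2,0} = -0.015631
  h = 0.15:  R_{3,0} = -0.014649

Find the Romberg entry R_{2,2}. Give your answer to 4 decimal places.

R_{1,1} = -0.019678 + (-0.019678 − (-0.037640))/3 = -0.013691
R_{2,1} = (4·(-0.015631) − (-0.019678)) / 3 = -0.014282
R_{2,2} = -0.014282 + (-0.014282 − (-0.013691))/15 = -0.014321

-0.0143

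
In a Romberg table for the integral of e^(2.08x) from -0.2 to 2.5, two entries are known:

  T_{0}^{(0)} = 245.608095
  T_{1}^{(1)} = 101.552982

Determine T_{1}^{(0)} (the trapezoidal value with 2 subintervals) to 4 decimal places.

From T_{1}^{(1)} = (4·T_{1}^{(0)} − T_{0}^{(0)})/3, solve for T_{1}^{(0)}:
4·T_{1}^{(0)} = 3·101.552982 + 245.608095 = 550.267041
T_{1}^{(0)} = 137.566760

137.5668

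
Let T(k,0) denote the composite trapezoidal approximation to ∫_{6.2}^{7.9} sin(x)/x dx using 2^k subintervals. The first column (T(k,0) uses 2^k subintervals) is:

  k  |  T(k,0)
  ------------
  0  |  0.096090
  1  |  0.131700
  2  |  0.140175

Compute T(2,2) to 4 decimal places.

Richardson extrapolation on the trapezoidal column (denominator 4−1=3):
T(1,1) = (4·0.131700 − 0.096090) / 3 = 0.143570
T(2,1) = 0.140175 + (0.140175 − 0.131700)/3 = 0.143000
T(2,2) = (16·0.143000 − 0.143570) / 15 = 0.142962

0.1430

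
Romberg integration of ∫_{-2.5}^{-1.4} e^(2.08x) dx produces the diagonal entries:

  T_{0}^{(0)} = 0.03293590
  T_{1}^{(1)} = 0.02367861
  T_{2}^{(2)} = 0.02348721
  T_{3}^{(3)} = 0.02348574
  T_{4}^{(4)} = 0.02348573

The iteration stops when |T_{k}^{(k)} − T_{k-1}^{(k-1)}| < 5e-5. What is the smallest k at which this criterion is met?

k = 3

|T_{1}^{(1)} − T_{0}^{(0)}| = 0.00925729 ≥ 5e-5
|T_{2}^{(2)} − T_{1}^{(1)}| = 0.00019140 ≥ 5e-5
|T_{3}^{(3)} − T_{2}^{(2)}| = 0.00000147 < 5e-5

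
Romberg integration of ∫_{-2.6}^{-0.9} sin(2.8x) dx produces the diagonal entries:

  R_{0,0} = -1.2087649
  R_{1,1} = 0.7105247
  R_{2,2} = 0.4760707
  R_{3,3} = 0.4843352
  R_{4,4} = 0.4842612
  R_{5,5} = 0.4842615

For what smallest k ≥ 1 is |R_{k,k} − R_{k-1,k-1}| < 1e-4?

k = 4

|R_{1,1} − R_{0,0}| = 1.9192896 ≥ 1e-4
|R_{2,2} − R_{1,1}| = 0.2344540 ≥ 1e-4
|R_{3,3} − R_{2,2}| = 0.0082645 ≥ 1e-4
|R_{4,4} − R_{3,3}| = 0.0000740 < 1e-4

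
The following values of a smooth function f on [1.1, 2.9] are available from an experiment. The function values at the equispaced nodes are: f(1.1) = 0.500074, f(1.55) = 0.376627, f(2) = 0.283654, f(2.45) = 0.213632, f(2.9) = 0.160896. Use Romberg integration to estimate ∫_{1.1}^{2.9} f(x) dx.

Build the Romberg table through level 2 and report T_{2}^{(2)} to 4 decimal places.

T_{0}^{(0)} (trapezoid, 1 panel, h=1.8000): 0.594873
T_{1}^{(0)} (trapezoid, 2 panels, h=0.9000): 0.552725
T_{2}^{(0)} (trapezoid, 4 panels, h=0.4500): 0.541979
T_{1}^{(1)} = 0.552725 + (0.552725 − 0.594873)/3 = 0.538676
T_{2}^{(1)} = 0.541979 + (0.541979 − 0.552725)/3 = 0.538397
T_{2}^{(2)} = 0.538397 + (0.538397 − 0.538676)/15 = 0.538378

0.5384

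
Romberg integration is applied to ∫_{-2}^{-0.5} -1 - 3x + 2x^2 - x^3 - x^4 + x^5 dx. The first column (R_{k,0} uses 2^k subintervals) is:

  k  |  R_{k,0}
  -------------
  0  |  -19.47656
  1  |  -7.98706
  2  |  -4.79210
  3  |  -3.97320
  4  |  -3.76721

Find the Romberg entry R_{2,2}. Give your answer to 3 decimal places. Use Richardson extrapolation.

Richardson extrapolation on the trapezoidal column (denominator 4−1=3):
R_{1,1} = -7.98706 + (-7.98706 − (-19.47656))/3 = -4.15723
R_{2,1} = -4.79210 + (-4.79210 − (-7.98706))/3 = -3.72711
R_{2,2} = (16·(-3.72711) − (-4.15723)) / 15 = -3.69844

-3.698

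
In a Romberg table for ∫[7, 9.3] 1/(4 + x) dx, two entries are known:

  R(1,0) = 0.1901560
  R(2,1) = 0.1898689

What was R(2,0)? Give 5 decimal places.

0.18994

From R(2,1) = (4·R(2,0) − R(1,0))/3, solve for R(2,0):
4·R(2,0) = 3·0.1898689 + 0.1901560 = 0.7597627
R(2,0) = 0.1899407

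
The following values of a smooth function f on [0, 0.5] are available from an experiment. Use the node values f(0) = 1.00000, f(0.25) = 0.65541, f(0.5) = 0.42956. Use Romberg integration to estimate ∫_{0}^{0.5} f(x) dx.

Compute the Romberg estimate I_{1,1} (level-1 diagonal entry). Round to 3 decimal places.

0.338

I_{0,0} (trapezoid, 1 panel, h=0.5000): 0.35739
I_{1,0} (trapezoid, 2 panels, h=0.2500): 0.34255
I_{1,1} = 0.34255 + (0.34255 − 0.35739)/3 = 0.33760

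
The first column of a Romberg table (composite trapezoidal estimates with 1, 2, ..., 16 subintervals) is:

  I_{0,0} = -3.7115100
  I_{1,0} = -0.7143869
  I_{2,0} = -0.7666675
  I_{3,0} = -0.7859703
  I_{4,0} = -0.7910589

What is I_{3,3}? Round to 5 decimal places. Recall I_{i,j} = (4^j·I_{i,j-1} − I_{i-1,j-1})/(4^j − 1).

Richardson extrapolation on the trapezoidal column (denominator 4−1=3):
I_{1,1} = -0.7143869 + (-0.7143869 − (-3.7115100))/3 = 0.2846541
I_{2,1} = (4·(-0.7666675) − (-0.7143869)) / 3 = -0.7840944
I_{3,1} = (4·(-0.7859703) − (-0.7666675)) / 3 = -0.7924046
I_{2,2} = (16·(-0.7840944) − 0.2846541) / 15 = -0.8553443
I_{3,2} = (16·(-0.7924046) − (-0.7840944)) / 15 = -0.7929586
I_{3,3} = -0.7929586 + (-0.7929586 − (-0.8553443))/63 = -0.7919684

-0.79197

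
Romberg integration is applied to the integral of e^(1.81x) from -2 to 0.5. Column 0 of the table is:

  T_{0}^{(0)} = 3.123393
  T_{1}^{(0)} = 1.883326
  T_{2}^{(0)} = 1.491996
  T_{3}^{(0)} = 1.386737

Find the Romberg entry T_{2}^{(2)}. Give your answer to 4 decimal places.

Richardson extrapolation on the trapezoidal column (denominator 4−1=3):
T_{1}^{(1)} = (4·1.883326 − 3.123393) / 3 = 1.469970
T_{2}^{(1)} = (4·1.491996 − 1.883326) / 3 = 1.361553
T_{2}^{(2)} = (16·1.361553 − 1.469970) / 15 = 1.354325

1.3543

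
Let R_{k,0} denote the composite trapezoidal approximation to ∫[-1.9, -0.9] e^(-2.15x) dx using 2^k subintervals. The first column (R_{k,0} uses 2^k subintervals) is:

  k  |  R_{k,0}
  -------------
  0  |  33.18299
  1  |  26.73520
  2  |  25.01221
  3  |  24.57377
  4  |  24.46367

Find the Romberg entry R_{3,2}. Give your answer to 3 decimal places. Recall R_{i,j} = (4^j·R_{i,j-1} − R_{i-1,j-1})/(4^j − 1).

24.427

Richardson extrapolation on the trapezoidal column (denominator 4−1=3):
R_{2,1} = (4·25.01221 − 26.73520) / 3 = 24.43788
R_{3,1} = 24.57377 + (24.57377 − 25.01221)/3 = 24.42762
R_{3,2} = (16·24.42762 − 24.43788) / 15 = 24.42694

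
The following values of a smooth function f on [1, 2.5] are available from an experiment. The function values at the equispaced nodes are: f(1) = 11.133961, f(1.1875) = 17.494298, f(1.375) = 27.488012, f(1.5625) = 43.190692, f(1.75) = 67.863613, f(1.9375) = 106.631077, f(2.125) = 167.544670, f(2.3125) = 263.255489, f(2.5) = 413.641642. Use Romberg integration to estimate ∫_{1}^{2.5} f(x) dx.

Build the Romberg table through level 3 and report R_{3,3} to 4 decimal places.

R_{0,0} (trapezoid, 1 panel, h=1.5000): 318.581702
R_{1,0} (trapezoid, 2 panels, h=0.7500): 210.188561
R_{2,0} (trapezoid, 4 panels, h=0.3750): 178.231536
R_{3,0} (trapezoid, 8 panels, h=0.1875): 169.847935
R_{1,1} = 210.188561 + (210.188561 − 318.581702)/3 = 174.057514
R_{2,1} = 178.231536 + (178.231536 − 210.188561)/3 = 167.579194
R_{3,1} = 169.847935 + (169.847935 − 178.231536)/3 = 167.053401
R_{2,2} = 167.579194 + (167.579194 − 174.057514)/15 = 167.147306
R_{3,2} = 167.053401 + (167.053401 − 167.579194)/15 = 167.018348
R_{3,3} = 167.018348 + (167.018348 − 167.147306)/63 = 167.016301

167.0163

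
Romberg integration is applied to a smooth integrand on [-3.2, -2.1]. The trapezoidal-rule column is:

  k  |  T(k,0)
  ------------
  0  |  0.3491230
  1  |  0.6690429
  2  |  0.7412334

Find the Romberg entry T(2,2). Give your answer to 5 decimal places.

0.76460

T(1,1) = (4·0.6690429 − 0.3491230) / 3 = 0.7756829
T(2,1) = 0.7412334 + (0.7412334 − 0.6690429)/3 = 0.7652969
T(2,2) = (16·0.7652969 − 0.7756829) / 15 = 0.7646045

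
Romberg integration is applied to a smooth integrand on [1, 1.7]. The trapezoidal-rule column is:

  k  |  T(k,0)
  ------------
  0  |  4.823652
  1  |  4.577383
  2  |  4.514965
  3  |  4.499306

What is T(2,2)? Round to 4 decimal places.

Richardson extrapolation on the trapezoidal column (denominator 4−1=3):
T(1,1) = (4·4.577383 − 4.823652) / 3 = 4.495293
T(2,1) = 4.514965 + (4.514965 − 4.577383)/3 = 4.494159
T(2,2) = 4.494159 + (4.494159 − 4.495293)/15 = 4.494083
(Column j=1 coincides with Simpson's rule on the same nodes.)

4.4941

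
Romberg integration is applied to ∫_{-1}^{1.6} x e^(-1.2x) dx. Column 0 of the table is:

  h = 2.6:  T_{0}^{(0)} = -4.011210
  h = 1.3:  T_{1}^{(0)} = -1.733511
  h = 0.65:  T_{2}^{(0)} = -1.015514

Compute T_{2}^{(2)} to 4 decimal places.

Richardson extrapolation on the trapezoidal column (denominator 4−1=3):
T_{1}^{(1)} = (4·(-1.733511) − (-4.011210)) / 3 = -0.974278
T_{2}^{(1)} = (4·(-1.015514) − (-1.733511)) / 3 = -0.776182
T_{2}^{(2)} = -0.776182 + (-0.776182 − (-0.974278))/15 = -0.762976

-0.7630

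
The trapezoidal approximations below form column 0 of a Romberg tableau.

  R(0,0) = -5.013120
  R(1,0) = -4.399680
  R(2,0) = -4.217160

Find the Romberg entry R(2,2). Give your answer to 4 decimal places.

Richardson extrapolation on the trapezoidal column (denominator 4−1=3):
R(1,1) = -4.399680 + (-4.399680 − (-5.013120))/3 = -4.195200
R(2,1) = (4·(-4.217160) − (-4.399680)) / 3 = -4.156320
R(2,2) = (16·(-4.156320) − (-4.195200)) / 15 = -4.153728

-4.1537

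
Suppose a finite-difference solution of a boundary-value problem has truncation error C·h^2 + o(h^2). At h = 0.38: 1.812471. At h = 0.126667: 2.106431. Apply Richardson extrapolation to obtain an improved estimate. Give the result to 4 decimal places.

Extrapolated value = (9·A(h/3) − A(h)) / (9 − 1)
= (9·2.106431 − 1.812471) / 8
= 17.145408 / 8 = 2.143176

2.1432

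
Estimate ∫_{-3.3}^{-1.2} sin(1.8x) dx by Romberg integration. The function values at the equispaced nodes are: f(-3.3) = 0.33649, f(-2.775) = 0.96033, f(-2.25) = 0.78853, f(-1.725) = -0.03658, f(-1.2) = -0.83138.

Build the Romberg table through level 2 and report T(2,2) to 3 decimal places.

0.830

T(0,0) (trapezoid, 1 panel, h=2.1000): -0.51963
T(1,0) (trapezoid, 2 panels, h=1.0500): 0.56814
T(2,0) (trapezoid, 4 panels, h=0.5250): 0.76904
T(1,1) = 0.56814 + (0.56814 − (-0.51963))/3 = 0.93073
T(2,1) = 0.76904 + (0.76904 − 0.56814)/3 = 0.83601
T(2,2) = 0.83601 + (0.83601 − 0.93073)/15 = 0.82970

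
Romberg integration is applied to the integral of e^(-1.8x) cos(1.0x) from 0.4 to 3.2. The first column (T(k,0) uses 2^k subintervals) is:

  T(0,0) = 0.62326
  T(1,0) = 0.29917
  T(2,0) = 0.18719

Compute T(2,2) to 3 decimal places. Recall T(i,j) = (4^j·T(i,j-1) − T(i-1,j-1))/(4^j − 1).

0.147

Richardson extrapolation on the trapezoidal column (denominator 4−1=3):
T(1,1) = 0.29917 + (0.29917 − 0.62326)/3 = 0.19114
T(2,1) = 0.18719 + (0.18719 − 0.29917)/3 = 0.14986
T(2,2) = 0.14986 + (0.14986 − 0.19114)/15 = 0.14711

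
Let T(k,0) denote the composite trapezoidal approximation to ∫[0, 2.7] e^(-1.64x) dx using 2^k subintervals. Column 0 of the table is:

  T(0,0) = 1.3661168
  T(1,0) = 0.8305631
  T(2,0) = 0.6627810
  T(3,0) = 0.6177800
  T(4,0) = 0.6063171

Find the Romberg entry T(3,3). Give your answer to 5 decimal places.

0.60249

Richardson extrapolation on the trapezoidal column (denominator 4−1=3):
T(1,1) = 0.8305631 + (0.8305631 − 1.3661168)/3 = 0.6520452
T(2,1) = (4·0.6627810 − 0.8305631) / 3 = 0.6068536
T(3,1) = 0.6177800 + (0.6177800 − 0.6627810)/3 = 0.6027797
T(2,2) = 0.6068536 + (0.6068536 − 0.6520452)/15 = 0.6038408
T(3,2) = 0.6027797 + (0.6027797 − 0.6068536)/15 = 0.6025081
T(3,3) = (64·0.6025081 − 0.6038408) / 63 = 0.6024869
(Column j=1 coincides with Simpson's rule on the same nodes.)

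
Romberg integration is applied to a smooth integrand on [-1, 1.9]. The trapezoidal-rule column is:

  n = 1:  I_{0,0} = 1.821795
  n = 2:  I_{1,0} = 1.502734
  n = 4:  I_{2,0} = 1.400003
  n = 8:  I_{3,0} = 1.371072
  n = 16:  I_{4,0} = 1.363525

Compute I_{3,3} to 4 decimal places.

1.3611

Richardson extrapolation on the trapezoidal column (denominator 4−1=3):
I_{1,1} = 1.502734 + (1.502734 − 1.821795)/3 = 1.396380
I_{2,1} = (4·1.400003 − 1.502734) / 3 = 1.365759
I_{3,1} = 1.371072 + (1.371072 − 1.400003)/3 = 1.361428
I_{2,2} = (16·1.365759 − 1.396380) / 15 = 1.363718
I_{3,2} = 1.361428 + (1.361428 − 1.365759)/15 = 1.361139
I_{3,3} = 1.361139 + (1.361139 − 1.363718)/63 = 1.361098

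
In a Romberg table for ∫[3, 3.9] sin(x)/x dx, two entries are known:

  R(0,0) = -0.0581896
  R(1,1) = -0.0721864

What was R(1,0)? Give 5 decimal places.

-0.06869

From R(1,1) = (4·R(1,0) − R(0,0))/3, solve for R(1,0):
4·R(1,0) = 3·(-0.0721864) + (-0.0581896) = -0.2747488
R(1,0) = -0.0686872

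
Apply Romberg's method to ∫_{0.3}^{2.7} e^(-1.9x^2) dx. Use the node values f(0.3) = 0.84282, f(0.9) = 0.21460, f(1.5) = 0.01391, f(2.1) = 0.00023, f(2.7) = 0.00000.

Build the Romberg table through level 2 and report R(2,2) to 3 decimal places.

0.345

R(0,0) (trapezoid, 1 panel, h=2.4000): 1.01138
R(1,0) (trapezoid, 2 panels, h=1.2000): 0.52238
R(2,0) (trapezoid, 4 panels, h=0.6000): 0.39009
R(1,1) = 0.52238 + (0.52238 − 1.01138)/3 = 0.35938
R(2,1) = 0.39009 + (0.39009 − 0.52238)/3 = 0.34599
R(2,2) = 0.34599 + (0.34599 − 0.35938)/15 = 0.34510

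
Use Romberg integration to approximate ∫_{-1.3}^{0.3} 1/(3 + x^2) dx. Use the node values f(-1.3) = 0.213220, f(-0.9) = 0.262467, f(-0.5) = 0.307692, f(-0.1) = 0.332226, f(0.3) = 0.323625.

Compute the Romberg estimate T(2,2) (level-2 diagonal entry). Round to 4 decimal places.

0.4708

T(0,0) (trapezoid, 1 panel, h=1.6000): 0.429476
T(1,0) (trapezoid, 2 panels, h=0.8000): 0.460892
T(2,0) (trapezoid, 4 panels, h=0.4000): 0.468323
T(1,1) = 0.460892 + (0.460892 − 0.429476)/3 = 0.471364
T(2,1) = 0.468323 + (0.468323 − 0.460892)/3 = 0.470800
T(2,2) = 0.470800 + (0.470800 − 0.471364)/15 = 0.470762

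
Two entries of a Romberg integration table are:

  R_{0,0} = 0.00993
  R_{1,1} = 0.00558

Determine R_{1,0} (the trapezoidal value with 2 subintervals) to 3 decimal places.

From R_{1,1} = (4·R_{1,0} − R_{0,0})/3, solve for R_{1,0}:
4·R_{1,0} = 3·0.00558 + 0.00993 = 0.02667
R_{1,0} = 0.00667

0.007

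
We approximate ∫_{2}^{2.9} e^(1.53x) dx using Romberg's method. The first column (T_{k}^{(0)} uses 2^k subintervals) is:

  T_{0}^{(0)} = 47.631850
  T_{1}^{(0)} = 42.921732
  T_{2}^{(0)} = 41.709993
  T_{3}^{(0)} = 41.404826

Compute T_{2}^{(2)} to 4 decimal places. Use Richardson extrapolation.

41.3030

T_{1}^{(1)} = 42.921732 + (42.921732 − 47.631850)/3 = 41.351693
T_{2}^{(1)} = 41.709993 + (41.709993 − 42.921732)/3 = 41.306080
T_{2}^{(2)} = (16·41.306080 − 41.351693) / 15 = 41.303039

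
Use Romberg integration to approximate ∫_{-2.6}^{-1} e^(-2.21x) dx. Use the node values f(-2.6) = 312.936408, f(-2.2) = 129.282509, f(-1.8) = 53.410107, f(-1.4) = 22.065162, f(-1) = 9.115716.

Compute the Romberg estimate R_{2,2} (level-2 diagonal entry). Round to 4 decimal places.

R_{0,0} (trapezoid, 1 panel, h=1.6000): 257.641699
R_{1,0} (trapezoid, 2 panels, h=0.8000): 171.548935
R_{2,0} (trapezoid, 4 panels, h=0.4000): 146.313536
R_{1,1} = 171.548935 + (171.548935 − 257.641699)/3 = 142.851347
R_{2,1} = 146.313536 + (146.313536 − 171.548935)/3 = 137.901736
R_{2,2} = 137.901736 + (137.901736 − 142.851347)/15 = 137.571762

137.5718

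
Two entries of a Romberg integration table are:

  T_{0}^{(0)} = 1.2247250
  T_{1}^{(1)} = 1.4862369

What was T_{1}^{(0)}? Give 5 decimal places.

From T_{1}^{(1)} = (4·T_{1}^{(0)} − T_{0}^{(0)})/3, solve for T_{1}^{(0)}:
4·T_{1}^{(0)} = 3·1.4862369 + 1.2247250 = 5.6834357
T_{1}^{(0)} = 1.4208589

1.42086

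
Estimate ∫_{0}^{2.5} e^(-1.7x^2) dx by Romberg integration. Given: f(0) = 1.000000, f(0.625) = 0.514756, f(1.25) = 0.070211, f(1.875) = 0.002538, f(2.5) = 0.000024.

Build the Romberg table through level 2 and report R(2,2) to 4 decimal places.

R(0,0) (trapezoid, 1 panel, h=2.5000): 1.250030
R(1,0) (trapezoid, 2 panels, h=1.2500): 0.712779
R(2,0) (trapezoid, 4 panels, h=0.6250): 0.679698
R(1,1) = 0.712779 + (0.712779 − 1.250030)/3 = 0.533695
R(2,1) = 0.679698 + (0.679698 − 0.712779)/3 = 0.668671
R(2,2) = 0.668671 + (0.668671 − 0.533695)/15 = 0.677669

0.6777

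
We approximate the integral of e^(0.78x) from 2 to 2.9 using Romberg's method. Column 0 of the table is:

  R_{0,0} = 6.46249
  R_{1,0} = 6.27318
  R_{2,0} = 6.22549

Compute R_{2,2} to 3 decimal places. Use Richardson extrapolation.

Richardson extrapolation on the trapezoidal column (denominator 4−1=3):
R_{1,1} = 6.27318 + (6.27318 − 6.46249)/3 = 6.21008
R_{2,1} = (4·6.22549 − 6.27318) / 3 = 6.20959
R_{2,2} = 6.20959 + (6.20959 − 6.21008)/15 = 6.20956

6.210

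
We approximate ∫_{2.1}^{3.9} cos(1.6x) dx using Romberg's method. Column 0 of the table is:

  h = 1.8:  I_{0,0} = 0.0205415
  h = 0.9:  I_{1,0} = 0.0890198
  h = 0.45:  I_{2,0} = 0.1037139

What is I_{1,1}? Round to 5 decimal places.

0.11185

Richardson extrapolation on the trapezoidal column (denominator 4−1=3):
I_{1,1} = 0.0890198 + (0.0890198 − 0.0205415)/3 = 0.1118459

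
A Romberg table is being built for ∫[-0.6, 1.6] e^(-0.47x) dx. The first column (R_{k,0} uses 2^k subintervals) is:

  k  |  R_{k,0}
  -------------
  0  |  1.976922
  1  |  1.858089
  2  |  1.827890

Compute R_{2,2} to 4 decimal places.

1.8178

R_{1,1} = (4·1.858089 − 1.976922) / 3 = 1.818478
R_{2,1} = 1.827890 + (1.827890 − 1.858089)/3 = 1.817824
R_{2,2} = 1.817824 + (1.817824 − 1.818478)/15 = 1.817780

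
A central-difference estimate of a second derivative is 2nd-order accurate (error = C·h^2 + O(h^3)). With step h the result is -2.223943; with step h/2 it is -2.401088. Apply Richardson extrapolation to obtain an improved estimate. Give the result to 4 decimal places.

-2.4601

Extrapolated value = (4·A(h/2) − A(h)) / (4 − 1)
= (4·(-2.401088) − (-2.223943)) / 3
= -7.380409 / 3 = -2.460136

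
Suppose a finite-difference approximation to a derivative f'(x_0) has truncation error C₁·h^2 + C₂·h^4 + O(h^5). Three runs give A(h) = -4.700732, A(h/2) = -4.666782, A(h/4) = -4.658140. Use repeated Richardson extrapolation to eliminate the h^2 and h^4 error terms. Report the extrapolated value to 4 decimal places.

First eliminate the h^2 term (factor 2^2 = 4):
  B₁ = (4·(-4.666782) − (-4.700732))/3 = -4.655465
  B₂ = (4·(-4.658140) − (-4.666782))/3 = -4.655259
Then eliminate the h^4 term (factor 2^4 = 16):
  (16·(-4.655259) − (-4.655465))/15 = -4.655245

-4.6552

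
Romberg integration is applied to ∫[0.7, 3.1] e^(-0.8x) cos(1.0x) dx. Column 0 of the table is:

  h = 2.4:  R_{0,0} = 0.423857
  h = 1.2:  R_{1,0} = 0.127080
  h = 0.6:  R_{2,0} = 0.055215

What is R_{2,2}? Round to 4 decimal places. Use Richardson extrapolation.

0.0315

R_{1,1} = 0.127080 + (0.127080 − 0.423857)/3 = 0.028154
R_{2,1} = (4·0.055215 − 0.127080) / 3 = 0.031260
R_{2,2} = 0.031260 + (0.031260 − 0.028154)/15 = 0.031467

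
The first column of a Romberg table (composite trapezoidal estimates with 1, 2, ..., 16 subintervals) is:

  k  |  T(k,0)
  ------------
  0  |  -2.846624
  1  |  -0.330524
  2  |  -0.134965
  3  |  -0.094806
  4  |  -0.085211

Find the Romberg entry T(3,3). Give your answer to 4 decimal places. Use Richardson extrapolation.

-0.0818

Richardson extrapolation on the trapezoidal column (denominator 4−1=3):
T(1,1) = -0.330524 + (-0.330524 − (-2.846624))/3 = 0.508176
T(2,1) = -0.134965 + (-0.134965 − (-0.330524))/3 = -0.069779
T(3,1) = (4·(-0.094806) − (-0.134965)) / 3 = -0.081420
T(2,2) = -0.069779 + (-0.069779 − 0.508176)/15 = -0.108309
T(3,2) = (16·(-0.081420) − (-0.069779)) / 15 = -0.082196
T(3,3) = -0.082196 + (-0.082196 − (-0.108309))/63 = -0.081782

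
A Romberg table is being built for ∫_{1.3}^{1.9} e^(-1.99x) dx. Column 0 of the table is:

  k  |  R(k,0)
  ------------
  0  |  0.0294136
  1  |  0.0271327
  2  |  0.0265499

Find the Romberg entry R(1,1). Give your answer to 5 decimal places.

0.02637

Richardson extrapolation on the trapezoidal column (denominator 4−1=3):
R(1,1) = (4·0.0271327 − 0.0294136) / 3 = 0.0263724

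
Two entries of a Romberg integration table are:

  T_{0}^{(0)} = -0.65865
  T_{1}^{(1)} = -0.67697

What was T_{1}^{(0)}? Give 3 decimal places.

-0.672

From T_{1}^{(1)} = (4·T_{1}^{(0)} − T_{0}^{(0)})/3, solve for T_{1}^{(0)}:
4·T_{1}^{(0)} = 3·(-0.67697) + (-0.65865) = -2.68956
T_{1}^{(0)} = -0.67239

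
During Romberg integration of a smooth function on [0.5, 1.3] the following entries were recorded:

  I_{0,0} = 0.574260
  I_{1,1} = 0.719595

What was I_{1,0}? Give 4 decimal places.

From I_{1,1} = (4·I_{1,0} − I_{0,0})/3, solve for I_{1,0}:
4·I_{1,0} = 3·0.719595 + 0.574260 = 2.733045
I_{1,0} = 0.683261

0.6833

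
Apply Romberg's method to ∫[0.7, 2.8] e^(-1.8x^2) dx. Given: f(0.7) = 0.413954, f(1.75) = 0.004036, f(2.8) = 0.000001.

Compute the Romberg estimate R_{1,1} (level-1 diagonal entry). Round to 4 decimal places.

0.1505

R_{0,0} (trapezoid, 1 panel, h=2.1000): 0.434653
R_{1,0} (trapezoid, 2 panels, h=1.0500): 0.221564
R_{1,1} = 0.221564 + (0.221564 − 0.434653)/3 = 0.150534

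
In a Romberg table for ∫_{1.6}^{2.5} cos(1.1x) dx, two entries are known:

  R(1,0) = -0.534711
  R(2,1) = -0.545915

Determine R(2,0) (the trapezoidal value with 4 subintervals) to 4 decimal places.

-0.5431

From R(2,1) = (4·R(2,0) − R(1,0))/3, solve for R(2,0):
4·R(2,0) = 3·(-0.545915) + (-0.534711) = -2.172456
R(2,0) = -0.543114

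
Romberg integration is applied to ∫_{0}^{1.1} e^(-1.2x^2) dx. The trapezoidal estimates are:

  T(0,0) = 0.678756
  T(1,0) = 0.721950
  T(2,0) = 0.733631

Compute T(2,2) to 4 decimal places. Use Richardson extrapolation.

0.7376

Richardson extrapolation on the trapezoidal column (denominator 4−1=3):
T(1,1) = (4·0.721950 − 0.678756) / 3 = 0.736348
T(2,1) = (4·0.733631 − 0.721950) / 3 = 0.737525
T(2,2) = 0.737525 + (0.737525 − 0.736348)/15 = 0.737603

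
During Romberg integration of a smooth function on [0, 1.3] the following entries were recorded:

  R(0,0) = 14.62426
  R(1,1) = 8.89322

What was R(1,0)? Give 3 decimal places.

10.326

From R(1,1) = (4·R(1,0) − R(0,0))/3, solve for R(1,0):
4·R(1,0) = 3·8.89322 + 14.62426 = 41.30392
R(1,0) = 10.32598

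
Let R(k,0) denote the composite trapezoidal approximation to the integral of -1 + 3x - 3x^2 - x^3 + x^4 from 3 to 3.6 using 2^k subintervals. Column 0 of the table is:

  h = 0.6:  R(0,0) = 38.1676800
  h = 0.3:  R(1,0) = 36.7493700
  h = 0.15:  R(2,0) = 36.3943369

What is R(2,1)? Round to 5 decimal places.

Richardson extrapolation on the trapezoidal column (denominator 4−1=3):
R(2,1) = 36.3943369 + (36.3943369 − 36.7493700)/3 = 36.2759925

36.27599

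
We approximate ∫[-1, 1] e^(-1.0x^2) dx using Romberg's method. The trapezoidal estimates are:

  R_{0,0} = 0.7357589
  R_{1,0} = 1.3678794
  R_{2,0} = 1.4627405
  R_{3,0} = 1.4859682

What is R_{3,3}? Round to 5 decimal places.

R_{1,1} = (4·1.3678794 − 0.7357589) / 3 = 1.5785862
R_{2,1} = (4·1.4627405 − 1.3678794) / 3 = 1.4943609
R_{3,1} = 1.4859682 + (1.4859682 − 1.4627405)/3 = 1.4937108
R_{2,2} = (16·1.4943609 − 1.5785862) / 15 = 1.4887459
R_{3,2} = (16·1.4937108 − 1.4943609) / 15 = 1.4936675
R_{3,3} = (64·1.4936675 − 1.4887459) / 63 = 1.4937456
(Column j=1 coincides with Simpson's rule on the same nodes.)

1.49375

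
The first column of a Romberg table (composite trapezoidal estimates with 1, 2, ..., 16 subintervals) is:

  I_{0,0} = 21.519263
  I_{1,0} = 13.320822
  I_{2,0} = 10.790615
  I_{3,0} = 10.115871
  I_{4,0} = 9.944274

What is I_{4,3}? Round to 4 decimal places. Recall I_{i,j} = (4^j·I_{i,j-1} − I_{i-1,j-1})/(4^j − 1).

9.8868

Richardson extrapolation on the trapezoidal column (denominator 4−1=3):
I_{2,1} = 10.790615 + (10.790615 − 13.320822)/3 = 9.947213
I_{3,1} = 10.115871 + (10.115871 − 10.790615)/3 = 9.890956
I_{4,1} = 9.944274 + (9.944274 − 10.115871)/3 = 9.887075
I_{3,2} = 9.890956 + (9.890956 − 9.947213)/15 = 9.887206
I_{4,2} = (16·9.887075 − 9.890956) / 15 = 9.886816
I_{4,3} = 9.886816 + (9.886816 − 9.887206)/63 = 9.886810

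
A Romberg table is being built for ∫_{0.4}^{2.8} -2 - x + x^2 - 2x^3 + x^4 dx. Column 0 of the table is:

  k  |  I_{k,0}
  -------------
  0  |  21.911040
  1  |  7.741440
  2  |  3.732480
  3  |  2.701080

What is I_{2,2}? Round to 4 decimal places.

2.3547

Richardson extrapolation on the trapezoidal column (denominator 4−1=3):
I_{1,1} = 7.741440 + (7.741440 − 21.911040)/3 = 3.018240
I_{2,1} = 3.732480 + (3.732480 − 7.741440)/3 = 2.396160
I_{2,2} = 2.396160 + (2.396160 − 3.018240)/15 = 2.354688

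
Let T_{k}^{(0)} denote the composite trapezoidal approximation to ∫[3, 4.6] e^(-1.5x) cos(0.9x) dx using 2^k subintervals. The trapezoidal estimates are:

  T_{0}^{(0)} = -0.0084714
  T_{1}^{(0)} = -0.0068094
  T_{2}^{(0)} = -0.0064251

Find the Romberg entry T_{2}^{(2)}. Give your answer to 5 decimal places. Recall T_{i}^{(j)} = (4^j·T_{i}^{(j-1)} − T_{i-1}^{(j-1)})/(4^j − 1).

-0.00630

Richardson extrapolation on the trapezoidal column (denominator 4−1=3):
T_{1}^{(1)} = -0.0068094 + (-0.0068094 − (-0.0084714))/3 = -0.0062554
T_{2}^{(1)} = (4·(-0.0064251) − (-0.0068094)) / 3 = -0.0062970
T_{2}^{(2)} = -0.0062970 + (-0.0062970 − (-0.0062554))/15 = -0.0062998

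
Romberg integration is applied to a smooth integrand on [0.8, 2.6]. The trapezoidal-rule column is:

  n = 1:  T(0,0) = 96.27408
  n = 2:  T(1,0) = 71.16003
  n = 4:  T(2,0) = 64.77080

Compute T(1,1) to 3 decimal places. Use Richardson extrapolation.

62.789

Richardson extrapolation on the trapezoidal column (denominator 4−1=3):
T(1,1) = 71.16003 + (71.16003 − 96.27408)/3 = 62.78868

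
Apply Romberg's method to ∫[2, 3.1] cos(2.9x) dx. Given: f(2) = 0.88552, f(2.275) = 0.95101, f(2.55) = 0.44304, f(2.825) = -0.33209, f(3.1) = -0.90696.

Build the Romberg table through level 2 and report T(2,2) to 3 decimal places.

T(0,0) (trapezoid, 1 panel, h=1.1000): -0.01179
T(1,0) (trapezoid, 2 panels, h=0.5500): 0.23778
T(2,0) (trapezoid, 4 panels, h=0.2750): 0.28909
T(1,1) = 0.23778 + (0.23778 − (-0.01179))/3 = 0.32097
T(2,1) = 0.28909 + (0.28909 − 0.23778)/3 = 0.30619
T(2,2) = 0.30619 + (0.30619 − 0.32097)/15 = 0.30520

0.305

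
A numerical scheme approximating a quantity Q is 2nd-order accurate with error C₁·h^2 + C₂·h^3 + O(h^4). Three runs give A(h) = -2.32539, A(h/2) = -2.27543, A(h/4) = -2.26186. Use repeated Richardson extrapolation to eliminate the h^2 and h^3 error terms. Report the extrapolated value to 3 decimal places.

-2.257

First eliminate the h^2 term (factor 2^2 = 4):
  B₁ = (4·(-2.27543) − (-2.32539))/3 = -2.25878
  B₂ = (4·(-2.26186) − (-2.27543))/3 = -2.25734
Then eliminate the h^3 term (factor 2^3 = 8):
  (8·(-2.25734) − (-2.25878))/7 = -2.25713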